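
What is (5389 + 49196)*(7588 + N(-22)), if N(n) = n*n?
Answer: 440610120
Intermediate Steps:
N(n) = n²
(5389 + 49196)*(7588 + N(-22)) = (5389 + 49196)*(7588 + (-22)²) = 54585*(7588 + 484) = 54585*8072 = 440610120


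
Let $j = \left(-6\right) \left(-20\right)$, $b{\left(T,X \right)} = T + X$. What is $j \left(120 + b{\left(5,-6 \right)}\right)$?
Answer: $14280$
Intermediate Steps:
$j = 120$
$j \left(120 + b{\left(5,-6 \right)}\right) = 120 \left(120 + \left(5 - 6\right)\right) = 120 \left(120 - 1\right) = 120 \cdot 119 = 14280$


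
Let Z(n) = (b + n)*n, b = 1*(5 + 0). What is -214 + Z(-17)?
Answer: -10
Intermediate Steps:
b = 5 (b = 1*5 = 5)
Z(n) = n*(5 + n) (Z(n) = (5 + n)*n = n*(5 + n))
-214 + Z(-17) = -214 - 17*(5 - 17) = -214 - 17*(-12) = -214 + 204 = -10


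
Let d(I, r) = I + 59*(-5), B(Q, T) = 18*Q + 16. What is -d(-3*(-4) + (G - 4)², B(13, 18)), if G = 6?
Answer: 279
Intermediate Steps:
B(Q, T) = 16 + 18*Q
d(I, r) = -295 + I (d(I, r) = I - 295 = -295 + I)
-d(-3*(-4) + (G - 4)², B(13, 18)) = -(-295 + (-3*(-4) + (6 - 4)²)) = -(-295 + (12 + 2²)) = -(-295 + (12 + 4)) = -(-295 + 16) = -1*(-279) = 279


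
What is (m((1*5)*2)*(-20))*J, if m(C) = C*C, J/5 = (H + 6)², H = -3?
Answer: -90000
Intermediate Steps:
J = 45 (J = 5*(-3 + 6)² = 5*3² = 5*9 = 45)
m(C) = C²
(m((1*5)*2)*(-20))*J = (((1*5)*2)²*(-20))*45 = ((5*2)²*(-20))*45 = (10²*(-20))*45 = (100*(-20))*45 = -2000*45 = -90000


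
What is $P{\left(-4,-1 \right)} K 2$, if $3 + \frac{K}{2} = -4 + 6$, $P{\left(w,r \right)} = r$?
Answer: $4$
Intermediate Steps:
$K = -2$ ($K = -6 + 2 \left(-4 + 6\right) = -6 + 2 \cdot 2 = -6 + 4 = -2$)
$P{\left(-4,-1 \right)} K 2 = \left(-1\right) \left(-2\right) 2 = 2 \cdot 2 = 4$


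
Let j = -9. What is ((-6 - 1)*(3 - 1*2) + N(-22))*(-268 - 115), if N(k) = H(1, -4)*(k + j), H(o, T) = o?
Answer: 14554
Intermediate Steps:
N(k) = -9 + k (N(k) = 1*(k - 9) = 1*(-9 + k) = -9 + k)
((-6 - 1)*(3 - 1*2) + N(-22))*(-268 - 115) = ((-6 - 1)*(3 - 1*2) + (-9 - 22))*(-268 - 115) = (-7*(3 - 2) - 31)*(-383) = (-7*1 - 31)*(-383) = (-7 - 31)*(-383) = -38*(-383) = 14554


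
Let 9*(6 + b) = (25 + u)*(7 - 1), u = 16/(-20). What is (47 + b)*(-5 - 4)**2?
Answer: 23139/5 ≈ 4627.8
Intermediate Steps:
u = -4/5 (u = 16*(-1/20) = -4/5 ≈ -0.80000)
b = 152/15 (b = -6 + ((25 - 4/5)*(7 - 1))/9 = -6 + ((121/5)*6)/9 = -6 + (1/9)*(726/5) = -6 + 242/15 = 152/15 ≈ 10.133)
(47 + b)*(-5 - 4)**2 = (47 + 152/15)*(-5 - 4)**2 = (857/15)*(-9)**2 = (857/15)*81 = 23139/5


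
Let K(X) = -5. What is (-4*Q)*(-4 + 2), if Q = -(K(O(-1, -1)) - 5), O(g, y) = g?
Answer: 80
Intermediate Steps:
Q = 10 (Q = -(-5 - 5) = -1*(-10) = 10)
(-4*Q)*(-4 + 2) = (-4*10)*(-4 + 2) = -40*(-2) = 80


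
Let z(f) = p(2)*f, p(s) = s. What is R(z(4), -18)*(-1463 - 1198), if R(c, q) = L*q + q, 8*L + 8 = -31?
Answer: -742419/4 ≈ -1.8560e+5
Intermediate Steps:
L = -39/8 (L = -1 + (⅛)*(-31) = -1 - 31/8 = -39/8 ≈ -4.8750)
z(f) = 2*f
R(c, q) = -31*q/8 (R(c, q) = -39*q/8 + q = -31*q/8)
R(z(4), -18)*(-1463 - 1198) = (-31/8*(-18))*(-1463 - 1198) = (279/4)*(-2661) = -742419/4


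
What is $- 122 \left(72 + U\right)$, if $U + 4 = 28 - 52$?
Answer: $-5368$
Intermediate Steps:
$U = -28$ ($U = -4 + \left(28 - 52\right) = -4 - 24 = -28$)
$- 122 \left(72 + U\right) = - 122 \left(72 - 28\right) = \left(-122\right) 44 = -5368$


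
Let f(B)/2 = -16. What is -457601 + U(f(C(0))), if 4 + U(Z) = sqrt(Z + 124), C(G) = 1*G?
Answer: -457605 + 2*sqrt(23) ≈ -4.5760e+5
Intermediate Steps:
C(G) = G
f(B) = -32 (f(B) = 2*(-16) = -32)
U(Z) = -4 + sqrt(124 + Z) (U(Z) = -4 + sqrt(Z + 124) = -4 + sqrt(124 + Z))
-457601 + U(f(C(0))) = -457601 + (-4 + sqrt(124 - 32)) = -457601 + (-4 + sqrt(92)) = -457601 + (-4 + 2*sqrt(23)) = -457605 + 2*sqrt(23)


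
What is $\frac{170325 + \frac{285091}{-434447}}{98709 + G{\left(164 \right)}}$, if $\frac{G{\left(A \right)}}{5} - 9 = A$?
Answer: $\frac{36998450092}{21629812789} \approx 1.7105$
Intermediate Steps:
$G{\left(A \right)} = 45 + 5 A$
$\frac{170325 + \frac{285091}{-434447}}{98709 + G{\left(164 \right)}} = \frac{170325 + \frac{285091}{-434447}}{98709 + \left(45 + 5 \cdot 164\right)} = \frac{170325 + 285091 \left(- \frac{1}{434447}\right)}{98709 + \left(45 + 820\right)} = \frac{170325 - \frac{285091}{434447}}{98709 + 865} = \frac{73996900184}{434447 \cdot 99574} = \frac{73996900184}{434447} \cdot \frac{1}{99574} = \frac{36998450092}{21629812789}$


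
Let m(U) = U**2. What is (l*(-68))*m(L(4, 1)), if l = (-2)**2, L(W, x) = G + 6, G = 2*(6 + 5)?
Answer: -213248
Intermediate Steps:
G = 22 (G = 2*11 = 22)
L(W, x) = 28 (L(W, x) = 22 + 6 = 28)
l = 4
(l*(-68))*m(L(4, 1)) = (4*(-68))*28**2 = -272*784 = -213248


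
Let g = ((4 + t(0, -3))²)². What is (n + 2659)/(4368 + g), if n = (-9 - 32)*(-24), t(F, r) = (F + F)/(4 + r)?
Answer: 3643/4624 ≈ 0.78785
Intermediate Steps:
t(F, r) = 2*F/(4 + r) (t(F, r) = (2*F)/(4 + r) = 2*F/(4 + r))
g = 256 (g = ((4 + 2*0/(4 - 3))²)² = ((4 + 2*0/1)²)² = ((4 + 2*0*1)²)² = ((4 + 0)²)² = (4²)² = 16² = 256)
n = 984 (n = -41*(-24) = 984)
(n + 2659)/(4368 + g) = (984 + 2659)/(4368 + 256) = 3643/4624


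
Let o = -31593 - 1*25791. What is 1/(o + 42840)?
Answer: -1/14544 ≈ -6.8757e-5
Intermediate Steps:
o = -57384 (o = -31593 - 25791 = -57384)
1/(o + 42840) = 1/(-57384 + 42840) = 1/(-14544) = -1/14544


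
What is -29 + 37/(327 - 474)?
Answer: -4300/147 ≈ -29.252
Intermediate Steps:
-29 + 37/(327 - 474) = -29 + 37/(-147) = -29 - 1/147*37 = -29 - 37/147 = -4300/147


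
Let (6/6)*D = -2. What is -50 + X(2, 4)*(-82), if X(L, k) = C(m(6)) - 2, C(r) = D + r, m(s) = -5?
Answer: 688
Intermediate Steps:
D = -2
C(r) = -2 + r
X(L, k) = -9 (X(L, k) = (-2 - 5) - 2 = -7 - 2 = -9)
-50 + X(2, 4)*(-82) = -50 - 9*(-82) = -50 + 738 = 688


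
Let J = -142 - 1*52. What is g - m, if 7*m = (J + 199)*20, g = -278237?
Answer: -1947759/7 ≈ -2.7825e+5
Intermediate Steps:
J = -194 (J = -142 - 52 = -194)
m = 100/7 (m = ((-194 + 199)*20)/7 = (5*20)/7 = (⅐)*100 = 100/7 ≈ 14.286)
g - m = -278237 - 1*100/7 = -278237 - 100/7 = -1947759/7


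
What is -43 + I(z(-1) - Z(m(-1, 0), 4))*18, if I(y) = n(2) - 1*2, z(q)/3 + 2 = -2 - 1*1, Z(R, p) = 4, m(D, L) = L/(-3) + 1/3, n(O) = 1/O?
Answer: -70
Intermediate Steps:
n(O) = 1/O
m(D, L) = ⅓ - L/3 (m(D, L) = L*(-⅓) + 1*(⅓) = -L/3 + ⅓ = ⅓ - L/3)
z(q) = -15 (z(q) = -6 + 3*(-2 - 1*1) = -6 + 3*(-2 - 1) = -6 + 3*(-3) = -6 - 9 = -15)
I(y) = -3/2 (I(y) = 1/2 - 1*2 = ½ - 2 = -3/2)
-43 + I(z(-1) - Z(m(-1, 0), 4))*18 = -43 - 3/2*18 = -43 - 27 = -70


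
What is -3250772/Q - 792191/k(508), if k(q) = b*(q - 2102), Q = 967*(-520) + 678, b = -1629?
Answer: 4021615439165/651963452706 ≈ 6.1685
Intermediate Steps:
Q = -502162 (Q = -502840 + 678 = -502162)
k(q) = 3424158 - 1629*q (k(q) = -1629*(q - 2102) = -1629*(-2102 + q) = 3424158 - 1629*q)
-3250772/Q - 792191/k(508) = -3250772/(-502162) - 792191/(3424158 - 1629*508) = -3250772*(-1/502162) - 792191/(3424158 - 827532) = 1625386/251081 - 792191/2596626 = 4021615439165/651963452706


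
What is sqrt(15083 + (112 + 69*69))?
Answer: 2*sqrt(4989) ≈ 141.27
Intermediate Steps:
sqrt(15083 + (112 + 69*69)) = sqrt(15083 + (112 + 4761)) = sqrt(15083 + 4873) = sqrt(19956) = 2*sqrt(4989)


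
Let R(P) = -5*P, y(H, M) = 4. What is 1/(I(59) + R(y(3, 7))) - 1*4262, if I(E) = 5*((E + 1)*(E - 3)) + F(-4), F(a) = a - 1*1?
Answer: -71495049/16775 ≈ -4262.0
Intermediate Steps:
F(a) = -1 + a (F(a) = a - 1 = -1 + a)
I(E) = -5 + 5*(1 + E)*(-3 + E) (I(E) = 5*((E + 1)*(E - 3)) + (-1 - 4) = 5*((1 + E)*(-3 + E)) - 5 = 5*(1 + E)*(-3 + E) - 5 = -5 + 5*(1 + E)*(-3 + E))
1/(I(59) + R(y(3, 7))) - 1*4262 = 1/((-20 - 10*59 + 5*59**2) - 5*4) - 1*4262 = 1/((-20 - 590 + 5*3481) - 20) - 4262 = 1/((-20 - 590 + 17405) - 20) - 4262 = 1/(16795 - 20) - 4262 = 1/16775 - 4262 = -71495049/16775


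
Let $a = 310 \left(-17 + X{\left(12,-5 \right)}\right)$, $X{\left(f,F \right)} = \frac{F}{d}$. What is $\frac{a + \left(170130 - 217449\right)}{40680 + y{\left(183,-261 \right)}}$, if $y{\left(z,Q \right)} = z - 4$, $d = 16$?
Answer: $- \frac{421487}{326872} \approx -1.2895$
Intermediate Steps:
$X{\left(f,F \right)} = \frac{F}{16}$
$y{\left(z,Q \right)} = -4 + z$ ($y{\left(z,Q \right)} = z - 4 = -4 + z$)
$a = - \frac{42935}{8}$ ($a = 310 \left(-17 + \frac{1}{16} \left(-5\right)\right) = 310 \left(-17 - \frac{5}{16}\right) = 310 \left(- \frac{277}{16}\right) = - \frac{42935}{8} \approx -5366.9$)
$\frac{a + \left(170130 - 217449\right)}{40680 + y{\left(183,-261 \right)}} = \frac{- \frac{42935}{8} + \left(170130 - 217449\right)}{40680 + \left(-4 + 183\right)} = \frac{- \frac{42935}{8} + \left(170130 - 217449\right)}{40680 + 179} = \frac{- \frac{42935}{8} - 47319}{40859} = \left(- \frac{421487}{8}\right) \frac{1}{40859} = - \frac{421487}{326872}$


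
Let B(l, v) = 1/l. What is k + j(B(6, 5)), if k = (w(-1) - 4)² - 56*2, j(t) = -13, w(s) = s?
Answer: -100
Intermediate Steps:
k = -87 (k = (-1 - 4)² - 56*2 = (-5)² - 112 = 25 - 112 = -87)
k + j(B(6, 5)) = -87 - 13 = -100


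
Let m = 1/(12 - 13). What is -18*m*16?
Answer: 288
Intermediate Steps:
m = -1 (m = 1/(-1) = -1)
-18*m*16 = -18*(-1)*16 = 18*16 = 288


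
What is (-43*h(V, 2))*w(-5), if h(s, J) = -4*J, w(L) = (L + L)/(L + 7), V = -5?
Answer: -1720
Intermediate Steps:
w(L) = 2*L/(7 + L) (w(L) = (2*L)/(7 + L) = 2*L/(7 + L))
(-43*h(V, 2))*w(-5) = (-(-172)*2)*(2*(-5)/(7 - 5)) = (-43*(-8))*(2*(-5)/2) = 344*(2*(-5)*(1/2)) = 344*(-5) = -1720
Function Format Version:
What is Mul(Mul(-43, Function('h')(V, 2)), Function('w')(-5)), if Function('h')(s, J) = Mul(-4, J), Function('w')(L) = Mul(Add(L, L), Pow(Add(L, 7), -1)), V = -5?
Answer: -1720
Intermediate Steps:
Function('w')(L) = Mul(2, L, Pow(Add(7, L), -1)) (Function('w')(L) = Mul(Mul(2, L), Pow(Add(7, L), -1)) = Mul(2, L, Pow(Add(7, L), -1)))
Mul(Mul(-43, Function('h')(V, 2)), Function('w')(-5)) = Mul(Mul(-43, Mul(-4, 2)), Mul(2, -5, Pow(Add(7, -5), -1))) = Mul(Mul(-43, -8), Mul(2, -5, Pow(2, -1))) = Mul(344, Mul(2, -5, Rational(1, 2))) = Mul(344, -5) = -1720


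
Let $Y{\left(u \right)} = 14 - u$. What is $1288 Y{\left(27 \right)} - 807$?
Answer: $-17551$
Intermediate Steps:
$1288 Y{\left(27 \right)} - 807 = 1288 \left(14 - 27\right) - 807 = 1288 \left(-13\right) - 807 = -16744 - 807 = -17551$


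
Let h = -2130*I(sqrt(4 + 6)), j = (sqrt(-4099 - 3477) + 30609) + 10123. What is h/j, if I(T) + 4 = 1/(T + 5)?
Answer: 1065*(19 + 4*sqrt(10))/((5 + sqrt(10))*(20366 + I*sqrt(1894))) ≈ 0.20276 - 0.00043329*I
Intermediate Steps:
I(T) = -4 + 1/(5 + T) (I(T) = -4 + 1/(T + 5) = -4 + 1/(5 + T))
j = 40732 + 2*I*sqrt(1894) (j = (sqrt(-7576) + 30609) + 10123 = (2*I*sqrt(1894) + 30609) + 10123 = (30609 + 2*I*sqrt(1894)) + 10123 = 40732 + 2*I*sqrt(1894) ≈ 40732.0 + 87.04*I)
h = -2130*(-19 - 4*sqrt(10))/(5 + sqrt(10)) (h = -2130*(-19 - 4*sqrt(4 + 6))/(5 + sqrt(4 + 6)) = -2130*(-19 - 4*sqrt(10))/(5 + sqrt(10)) ≈ 8259.0)
h/j = (7810 + 142*sqrt(10))/(40732 + 2*I*sqrt(1894))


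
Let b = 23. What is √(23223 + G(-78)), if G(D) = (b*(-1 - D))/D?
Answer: √141150594/78 ≈ 152.32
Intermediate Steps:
G(D) = (-23 - 23*D)/D (G(D) = (23*(-1 - D))/D = (-23 - 23*D)/D)
√(23223 + G(-78)) = √(23223 + (-23 - 23/(-78))) = √(23223 + (-23 - 23*(-1/78))) = √(23223 + (-23 + 23/78)) = √(23223 - 1771/78) = √(1809623/78) = √141150594/78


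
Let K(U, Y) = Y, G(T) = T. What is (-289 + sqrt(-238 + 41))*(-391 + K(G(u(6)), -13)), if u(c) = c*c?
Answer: 116756 - 404*I*sqrt(197) ≈ 1.1676e+5 - 5670.4*I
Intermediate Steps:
u(c) = c**2
(-289 + sqrt(-238 + 41))*(-391 + K(G(u(6)), -13)) = (-289 + sqrt(-238 + 41))*(-391 - 13) = (-289 + sqrt(-197))*(-404) = (-289 + I*sqrt(197))*(-404) = 116756 - 404*I*sqrt(197)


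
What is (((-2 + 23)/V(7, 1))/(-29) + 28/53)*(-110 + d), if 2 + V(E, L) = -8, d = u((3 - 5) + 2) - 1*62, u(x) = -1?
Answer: -1597309/15370 ≈ -103.92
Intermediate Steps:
d = -63 (d = -1 - 1*62 = -1 - 62 = -63)
V(E, L) = -10 (V(E, L) = -2 - 8 = -10)
(((-2 + 23)/V(7, 1))/(-29) + 28/53)*(-110 + d) = (((-2 + 23)/(-10))/(-29) + 28/53)*(-110 - 63) = ((21*(-⅒))*(-1/29) + 28*(1/53))*(-173) = (-21/10*(-1/29) + 28/53)*(-173) = (21/290 + 28/53)*(-173) = (9233/15370)*(-173) = -1597309/15370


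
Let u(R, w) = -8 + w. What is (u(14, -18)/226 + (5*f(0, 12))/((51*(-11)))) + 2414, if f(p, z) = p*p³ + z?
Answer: 51005543/21131 ≈ 2413.8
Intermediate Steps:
f(p, z) = z + p⁴ (f(p, z) = p⁴ + z = z + p⁴)
(u(14, -18)/226 + (5*f(0, 12))/((51*(-11)))) + 2414 = ((-8 - 18)/226 + (5*(12 + 0⁴))/((51*(-11)))) + 2414 = (-26*1/226 + (5*(12 + 0))/(-561)) + 2414 = (-13/113 + (5*12)*(-1/561)) + 2414 = (-13/113 + 60*(-1/561)) + 2414 = (-13/113 - 20/187) + 2414 = -4691/21131 + 2414 = 51005543/21131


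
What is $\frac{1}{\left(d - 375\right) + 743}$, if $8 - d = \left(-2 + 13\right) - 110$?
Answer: $\frac{1}{475} \approx 0.0021053$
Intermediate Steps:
$d = 107$ ($d = 8 - \left(\left(-2 + 13\right) - 110\right) = 8 - \left(11 - 110\right) = 8 - -99 = 8 + 99 = 107$)
$\frac{1}{\left(d - 375\right) + 743} = \frac{1}{\left(107 - 375\right) + 743} = \frac{1}{-268 + 743} = \frac{1}{475}$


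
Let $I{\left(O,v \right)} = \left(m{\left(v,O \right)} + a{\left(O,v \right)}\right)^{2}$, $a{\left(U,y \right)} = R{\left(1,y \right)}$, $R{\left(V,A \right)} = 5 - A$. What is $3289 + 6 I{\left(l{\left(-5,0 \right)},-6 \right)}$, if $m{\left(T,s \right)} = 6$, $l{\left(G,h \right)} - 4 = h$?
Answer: $5023$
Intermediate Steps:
$l{\left(G,h \right)} = 4 + h$
$a{\left(U,y \right)} = 5 - y$
$I{\left(O,v \right)} = \left(11 - v\right)^{2}$ ($I{\left(O,v \right)} = \left(6 - \left(-5 + v\right)\right)^{2} = \left(11 - v\right)^{2}$)
$3289 + 6 I{\left(l{\left(-5,0 \right)},-6 \right)} = 3289 + 6 \left(-11 - 6\right)^{2} = 3289 + 6 \left(-17\right)^{2} = 3289 + 6 \cdot 289 = 3289 + 1734 = 5023$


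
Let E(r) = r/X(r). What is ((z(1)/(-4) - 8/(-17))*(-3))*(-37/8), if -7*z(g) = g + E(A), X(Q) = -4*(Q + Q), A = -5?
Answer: 30303/4352 ≈ 6.9630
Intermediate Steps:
X(Q) = -8*Q
E(r) = -⅛ (E(r) = r/((-8*r)) = r*(-1/(8*r)) = -⅛)
z(g) = 1/56 - g/7 (z(g) = -(g - ⅛)/7 = -(-⅛ + g)/7 = 1/56 - g/7)
((z(1)/(-4) - 8/(-17))*(-3))*(-37/8) = (((1/56 - ⅐*1)/(-4) - 8/(-17))*(-3))*(-37/8) = (((1/56 - ⅐)*(-¼) - 8*(-1/17))*(-3))*(-37*⅛) = ((-⅛*(-¼) + 8/17)*(-3))*(-37/8) = ((1/32 + 8/17)*(-3))*(-37/8) = ((273/544)*(-3))*(-37/8) = -819/544*(-37/8) = 30303/4352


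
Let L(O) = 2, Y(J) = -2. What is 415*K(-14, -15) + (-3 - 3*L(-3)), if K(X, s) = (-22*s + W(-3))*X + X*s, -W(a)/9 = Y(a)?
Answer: -1934739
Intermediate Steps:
W(a) = 18 (W(a) = -9*(-2) = 18)
K(X, s) = X*s + X*(18 - 22*s) (K(X, s) = (-22*s + 18)*X + X*s = (18 - 22*s)*X + X*s = X*(18 - 22*s) + X*s = X*s + X*(18 - 22*s))
415*K(-14, -15) + (-3 - 3*L(-3)) = 415*(3*(-14)*(6 - 7*(-15))) + (-3 - 3*2) = 415*(3*(-14)*(6 + 105)) + (-3 - 6) = 415*(3*(-14)*111) - 9 = 415*(-4662) - 9 = -1934730 - 9 = -1934739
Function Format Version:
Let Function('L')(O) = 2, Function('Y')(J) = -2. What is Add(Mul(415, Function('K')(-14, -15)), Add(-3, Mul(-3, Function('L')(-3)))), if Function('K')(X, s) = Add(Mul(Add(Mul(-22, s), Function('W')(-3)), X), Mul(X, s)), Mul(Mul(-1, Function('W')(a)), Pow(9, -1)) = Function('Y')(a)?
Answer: -1934739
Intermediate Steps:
Function('W')(a) = 18 (Function('W')(a) = Mul(-9, -2) = 18)
Function('K')(X, s) = Add(Mul(X, s), Mul(X, Add(18, Mul(-22, s)))) (Function('K')(X, s) = Add(Mul(Add(Mul(-22, s), 18), X), Mul(X, s)) = Add(Mul(Add(18, Mul(-22, s)), X), Mul(X, s)) = Add(Mul(X, Add(18, Mul(-22, s))), Mul(X, s)) = Add(Mul(X, s), Mul(X, Add(18, Mul(-22, s)))))
Add(Mul(415, Function('K')(-14, -15)), Add(-3, Mul(-3, Function('L')(-3)))) = Add(Mul(415, Mul(3, -14, Add(6, Mul(-7, -15)))), Add(-3, Mul(-3, 2))) = Add(Mul(415, Mul(3, -14, Add(6, 105))), Add(-3, -6)) = Add(Mul(415, Mul(3, -14, 111)), -9) = Add(Mul(415, -4662), -9) = Add(-1934730, -9) = -1934739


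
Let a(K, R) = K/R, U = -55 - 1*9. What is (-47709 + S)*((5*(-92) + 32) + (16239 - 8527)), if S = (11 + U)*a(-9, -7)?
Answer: -2436060960/7 ≈ -3.4801e+8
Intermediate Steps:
U = -64 (U = -55 - 9 = -64)
S = -477/7 (S = (11 - 64)*(-9/(-7)) = -(-477)*(-1)/7 = -53*9/7 = -477/7 ≈ -68.143)
(-47709 + S)*((5*(-92) + 32) + (16239 - 8527)) = (-47709 - 477/7)*((5*(-92) + 32) + (16239 - 8527)) = -334440*((-460 + 32) + 7712)/7 = -334440*(-428 + 7712)/7 = -334440/7*7284 = -2436060960/7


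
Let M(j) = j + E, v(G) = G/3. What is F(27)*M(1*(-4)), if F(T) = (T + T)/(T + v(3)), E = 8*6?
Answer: 594/7 ≈ 84.857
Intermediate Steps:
v(G) = G/3 (v(G) = G*(1/3) = G/3)
E = 48
M(j) = 48 + j (M(j) = j + 48 = 48 + j)
F(T) = 2*T/(1 + T) (F(T) = (T + T)/(T + (1/3)*3) = (2*T)/(T + 1) = (2*T)/(1 + T) = 2*T/(1 + T))
F(27)*M(1*(-4)) = (2*27/(1 + 27))*(48 + 1*(-4)) = (2*27/28)*(48 - 4) = (2*27*(1/28))*44 = (27/14)*44 = 594/7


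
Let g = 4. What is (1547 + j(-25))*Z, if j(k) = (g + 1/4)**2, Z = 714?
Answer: 8939637/8 ≈ 1.1175e+6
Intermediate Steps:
j(k) = 289/16 (j(k) = (4 + 1/4)**2 = (17/4)**2 = 289/16)
(1547 + j(-25))*Z = (1547 + 289/16)*714 = (25041/16)*714 = 8939637/8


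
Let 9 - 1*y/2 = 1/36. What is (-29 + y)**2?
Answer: 39601/324 ≈ 122.23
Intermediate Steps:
y = 323/18 (y = 18 - 2/36 = 18 - 2*1/36 = 18 - 1/18 = 323/18 ≈ 17.944)
(-29 + y)**2 = (-29 + 323/18)**2 = (-199/18)**2 = 39601/324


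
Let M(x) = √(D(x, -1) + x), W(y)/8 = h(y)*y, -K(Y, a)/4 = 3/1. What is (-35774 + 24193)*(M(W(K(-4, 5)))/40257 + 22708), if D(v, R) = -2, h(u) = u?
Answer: -262981348 - 57905*√46/40257 ≈ -2.6298e+8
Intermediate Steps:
K(Y, a) = -12 (K(Y, a) = -12/1 = -12)
W(y) = 8*y² (W(y) = 8*(y*y) = 8*y²)
M(x) = √(-2 + x)
(-35774 + 24193)*(M(W(K(-4, 5)))/40257 + 22708) = (-35774 + 24193)*(√(-2 + 8*(-12)²)/40257 + 22708) = -11581*(√(-2 + 8*144)*(1/40257) + 22708) = -11581*(√(-2 + 1152)*(1/40257) + 22708) = -11581*(√1150*(1/40257) + 22708) = -11581*((5*√46)*(1/40257) + 22708) = -11581*(5*√46/40257 + 22708) = -11581*(22708 + 5*√46/40257) = -262981348 - 57905*√46/40257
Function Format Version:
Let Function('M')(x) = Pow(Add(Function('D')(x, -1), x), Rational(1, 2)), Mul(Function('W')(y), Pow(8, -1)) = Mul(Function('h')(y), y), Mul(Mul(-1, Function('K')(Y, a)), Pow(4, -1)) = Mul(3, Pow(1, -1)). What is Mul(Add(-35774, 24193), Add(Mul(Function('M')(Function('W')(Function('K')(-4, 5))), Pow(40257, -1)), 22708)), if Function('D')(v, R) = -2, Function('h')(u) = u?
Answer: Add(-262981348, Mul(Rational(-57905, 40257), Pow(46, Rational(1, 2)))) ≈ -2.6298e+8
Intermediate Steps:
Function('K')(Y, a) = -12 (Function('K')(Y, a) = Mul(-4, Mul(3, Pow(1, -1))) = Mul(-4, Mul(3, 1)) = Mul(-4, 3) = -12)
Function('W')(y) = Mul(8, Pow(y, 2)) (Function('W')(y) = Mul(8, Mul(y, y)) = Mul(8, Pow(y, 2)))
Function('M')(x) = Pow(Add(-2, x), Rational(1, 2))
Mul(Add(-35774, 24193), Add(Mul(Function('M')(Function('W')(Function('K')(-4, 5))), Pow(40257, -1)), 22708)) = Mul(Add(-35774, 24193), Add(Mul(Pow(Add(-2, Mul(8, Pow(-12, 2))), Rational(1, 2)), Pow(40257, -1)), 22708)) = Mul(-11581, Add(Mul(Pow(Add(-2, Mul(8, 144)), Rational(1, 2)), Rational(1, 40257)), 22708)) = Mul(-11581, Add(Mul(Pow(Add(-2, 1152), Rational(1, 2)), Rational(1, 40257)), 22708)) = Mul(-11581, Add(Mul(Pow(1150, Rational(1, 2)), Rational(1, 40257)), 22708)) = Mul(-11581, Add(Mul(Mul(5, Pow(46, Rational(1, 2))), Rational(1, 40257)), 22708)) = Mul(-11581, Add(Mul(Rational(5, 40257), Pow(46, Rational(1, 2))), 22708)) = Mul(-11581, Add(22708, Mul(Rational(5, 40257), Pow(46, Rational(1, 2))))) = Add(-262981348, Mul(Rational(-57905, 40257), Pow(46, Rational(1, 2))))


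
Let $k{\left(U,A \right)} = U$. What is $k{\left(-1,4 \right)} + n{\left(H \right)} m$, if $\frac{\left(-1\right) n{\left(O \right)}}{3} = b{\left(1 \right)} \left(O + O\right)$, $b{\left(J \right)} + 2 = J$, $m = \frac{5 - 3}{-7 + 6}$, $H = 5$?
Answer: $-61$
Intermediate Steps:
$m = -2$ ($m = \frac{2}{-1} = 2 \left(-1\right) = -2$)
$b{\left(J \right)} = -2 + J$
$n{\left(O \right)} = 6 O$ ($n{\left(O \right)} = - 3 \left(-2 + 1\right) \left(O + O\right) = - 3 \left(- 2 O\right) = 6 O$)
$k{\left(-1,4 \right)} + n{\left(H \right)} m = -1 + 6 \cdot 5 \left(-2\right) = -1 + 30 \left(-2\right) = -1 - 60 = -61$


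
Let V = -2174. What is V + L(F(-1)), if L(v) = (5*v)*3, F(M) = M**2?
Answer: -2159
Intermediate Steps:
L(v) = 15*v
V + L(F(-1)) = -2174 + 15*(-1)**2 = -2174 + 15*1 = -2174 + 15 = -2159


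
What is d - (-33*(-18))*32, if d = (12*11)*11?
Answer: -17556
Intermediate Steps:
d = 1452 (d = 132*11 = 1452)
d - (-33*(-18))*32 = 1452 - (-33*(-18))*32 = 1452 - 594*32 = 1452 - 1*19008 = 1452 - 19008 = -17556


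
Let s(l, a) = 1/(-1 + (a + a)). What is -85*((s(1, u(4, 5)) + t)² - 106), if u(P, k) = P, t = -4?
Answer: 379525/49 ≈ 7745.4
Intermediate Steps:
s(l, a) = 1/(-1 + 2*a)
-85*((s(1, u(4, 5)) + t)² - 106) = -85*((1/(-1 + 2*4) - 4)² - 106) = -85*((1/(-1 + 8) - 4)² - 106) = -85*((1/7 - 4)² - 106) = -85*((⅐ - 4)² - 106) = -85*((-27/7)² - 106) = -85*(729/49 - 106) = -85*(-4465/49) = 379525/49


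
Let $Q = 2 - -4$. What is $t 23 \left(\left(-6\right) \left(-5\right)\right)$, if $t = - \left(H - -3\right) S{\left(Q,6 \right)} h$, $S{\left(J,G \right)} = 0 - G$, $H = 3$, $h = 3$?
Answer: $74520$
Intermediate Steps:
$Q = 6$ ($Q = 2 + 4 = 6$)
$S{\left(J,G \right)} = - G$
$t = 108$ ($t = - \left(3 - -3\right) \left(\left(-1\right) 6\right) 3 = - \left(3 + 3\right) \left(-6\right) 3 = - 6 \left(-6\right) 3 = - \left(-36\right) 3 = \left(-1\right) \left(-108\right) = 108$)
$t 23 \left(\left(-6\right) \left(-5\right)\right) = 108 \cdot 23 \left(\left(-6\right) \left(-5\right)\right) = 2484 \cdot 30 = 74520$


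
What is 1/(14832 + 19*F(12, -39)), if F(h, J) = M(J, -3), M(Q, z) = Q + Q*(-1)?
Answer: 1/14832 ≈ 6.7422e-5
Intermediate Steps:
M(Q, z) = 0 (M(Q, z) = Q - Q = 0)
F(h, J) = 0
1/(14832 + 19*F(12, -39)) = 1/(14832 + 19*0) = 1/(14832 + 0) = 1/14832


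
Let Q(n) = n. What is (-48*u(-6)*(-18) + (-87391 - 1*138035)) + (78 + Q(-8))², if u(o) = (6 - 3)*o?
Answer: -236078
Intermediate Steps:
u(o) = 3*o
(-48*u(-6)*(-18) + (-87391 - 1*138035)) + (78 + Q(-8))² = (-144*(-6)*(-18) + (-87391 - 1*138035)) + (78 - 8)² = (-48*(-18)*(-18) + (-87391 - 138035)) + 70² = (864*(-18) - 225426) + 4900 = (-15552 - 225426) + 4900 = -240978 + 4900 = -236078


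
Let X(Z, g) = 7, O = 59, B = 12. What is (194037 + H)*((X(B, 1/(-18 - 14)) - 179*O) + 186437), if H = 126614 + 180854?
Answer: 88206203915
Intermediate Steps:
H = 307468
(194037 + H)*((X(B, 1/(-18 - 14)) - 179*O) + 186437) = (194037 + 307468)*((7 - 179*59) + 186437) = 501505*((7 - 10561) + 186437) = 501505*(-10554 + 186437) = 501505*175883 = 88206203915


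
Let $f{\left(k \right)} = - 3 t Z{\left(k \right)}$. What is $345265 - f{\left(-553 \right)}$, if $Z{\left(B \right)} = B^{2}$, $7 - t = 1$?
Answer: $5849827$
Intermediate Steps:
$t = 6$ ($t = 7 - 1 = 6$)
$f{\left(k \right)} = - 18 k^{2}$ ($f{\left(k \right)} = \left(-3\right) 6 k^{2} = - 18 k^{2}$)
$345265 - f{\left(-553 \right)} = 345265 - - 18 \left(-553\right)^{2} = 345265 - \left(-18\right) 305809 = 345265 - -5504562 = 345265 + 5504562 = 5849827$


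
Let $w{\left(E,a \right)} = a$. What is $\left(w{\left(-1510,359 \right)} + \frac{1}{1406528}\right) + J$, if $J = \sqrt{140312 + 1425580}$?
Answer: $\frac{504943553}{1406528} + 54 \sqrt{537} \approx 1610.4$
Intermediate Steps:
$J = 54 \sqrt{537}$ ($J = \sqrt{1565892} = 54 \sqrt{537} \approx 1251.4$)
$\left(w{\left(-1510,359 \right)} + \frac{1}{1406528}\right) + J = \left(359 + \frac{1}{1406528}\right) + 54 \sqrt{537} = \frac{504943553}{1406528} + 54 \sqrt{537}$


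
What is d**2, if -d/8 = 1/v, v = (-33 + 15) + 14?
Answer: 4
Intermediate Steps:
v = -4 (v = -18 + 14 = -4)
d = 2 (d = -8/(-4) = -8*(-1/4) = 2)
d**2 = 2**2 = 4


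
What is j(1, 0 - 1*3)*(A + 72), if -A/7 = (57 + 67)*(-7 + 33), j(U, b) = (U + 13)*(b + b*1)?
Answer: 1889664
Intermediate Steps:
j(U, b) = 2*b*(13 + U) (j(U, b) = (13 + U)*(b + b) = (13 + U)*(2*b) = 2*b*(13 + U))
A = -22568 (A = -7*(57 + 67)*(-7 + 33) = -868*26 = -7*3224 = -22568)
j(1, 0 - 1*3)*(A + 72) = (2*(0 - 1*3)*(13 + 1))*(-22568 + 72) = (2*(0 - 3)*14)*(-22496) = (2*(-3)*14)*(-22496) = -84*(-22496) = 1889664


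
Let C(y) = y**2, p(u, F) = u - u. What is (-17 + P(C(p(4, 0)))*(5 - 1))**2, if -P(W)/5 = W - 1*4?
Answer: 3969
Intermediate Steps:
p(u, F) = 0
P(W) = 20 - 5*W (P(W) = -5*(W - 1*4) = -5*(W - 4) = -5*(-4 + W) = 20 - 5*W)
(-17 + P(C(p(4, 0)))*(5 - 1))**2 = (-17 + (20 - 5*0**2)*(5 - 1))**2 = (-17 + (20 - 5*0)*4)**2 = (-17 + (20 + 0)*4)**2 = (-17 + 20*4)**2 = (-17 + 80)**2 = 63**2 = 3969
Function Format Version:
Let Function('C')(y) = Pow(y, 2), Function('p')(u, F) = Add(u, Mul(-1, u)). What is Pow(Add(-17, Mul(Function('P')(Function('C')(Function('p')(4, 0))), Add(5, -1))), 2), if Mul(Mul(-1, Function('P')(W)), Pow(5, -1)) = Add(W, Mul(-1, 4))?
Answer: 3969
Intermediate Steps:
Function('p')(u, F) = 0
Function('P')(W) = Add(20, Mul(-5, W)) (Function('P')(W) = Mul(-5, Add(W, Mul(-1, 4))) = Mul(-5, Add(W, -4)) = Mul(-5, Add(-4, W)) = Add(20, Mul(-5, W)))
Pow(Add(-17, Mul(Function('P')(Function('C')(Function('p')(4, 0))), Add(5, -1))), 2) = Pow(Add(-17, Mul(Add(20, Mul(-5, Pow(0, 2))), Add(5, -1))), 2) = Pow(Add(-17, Mul(Add(20, Mul(-5, 0)), 4)), 2) = Pow(Add(-17, Mul(Add(20, 0), 4)), 2) = Pow(Add(-17, Mul(20, 4)), 2) = Pow(Add(-17, 80), 2) = Pow(63, 2) = 3969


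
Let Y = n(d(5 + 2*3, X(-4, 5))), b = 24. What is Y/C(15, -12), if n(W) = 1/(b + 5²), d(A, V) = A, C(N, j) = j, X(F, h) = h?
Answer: -1/588 ≈ -0.0017007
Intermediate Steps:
n(W) = 1/49 (n(W) = 1/(24 + 5²) = 1/(24 + 25) = 1/49)
Y = 1/49 ≈ 0.020408
Y/C(15, -12) = (1/49)/(-12) = (1/49)*(-1/12) = -1/588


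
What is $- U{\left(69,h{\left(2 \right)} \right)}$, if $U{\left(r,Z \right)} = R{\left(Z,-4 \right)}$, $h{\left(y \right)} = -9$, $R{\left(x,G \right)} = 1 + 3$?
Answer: $-4$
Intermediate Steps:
$R{\left(x,G \right)} = 4$
$U{\left(r,Z \right)} = 4$
$- U{\left(69,h{\left(2 \right)} \right)} = \left(-1\right) 4 = -4$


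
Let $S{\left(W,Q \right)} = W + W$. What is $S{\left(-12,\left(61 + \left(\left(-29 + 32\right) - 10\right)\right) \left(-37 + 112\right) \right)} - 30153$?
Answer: $-30177$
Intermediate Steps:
$S{\left(W,Q \right)} = 2 W$
$S{\left(-12,\left(61 + \left(\left(-29 + 32\right) - 10\right)\right) \left(-37 + 112\right) \right)} - 30153 = 2 \left(-12\right) - 30153 = -24 - 30153 = -30177$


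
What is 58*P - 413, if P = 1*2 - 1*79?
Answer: -4879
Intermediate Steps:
P = -77 (P = 2 - 79 = -77)
58*P - 413 = 58*(-77) - 413 = -4466 - 413 = -4879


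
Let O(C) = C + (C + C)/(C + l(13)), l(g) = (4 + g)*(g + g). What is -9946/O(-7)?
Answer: 4326510/3059 ≈ 1414.4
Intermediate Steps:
l(g) = 2*g*(4 + g) (l(g) = (4 + g)*(2*g) = 2*g*(4 + g))
O(C) = C + 2*C/(442 + C) (O(C) = C + (C + C)/(C + 2*13*(4 + 13)) = C + (2*C)/(C + 2*13*17) = C + (2*C)/(C + 442) = C + (2*C)/(442 + C) = C + 2*C/(442 + C))
-9946/O(-7) = -9946*(-(442 - 7)/(7*(444 - 7))) = -9946/((-7*437/435)) = -9946/((-7*1/435*437)) = -9946/(-3059/435) = -9946*(-435/3059) = 4326510/3059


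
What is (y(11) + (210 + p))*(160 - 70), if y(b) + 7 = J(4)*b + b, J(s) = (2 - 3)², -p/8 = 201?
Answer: -124470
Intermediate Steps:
p = -1608 (p = -8*201 = -1608)
J(s) = 1 (J(s) = (-1)² = 1)
y(b) = -7 + 2*b (y(b) = -7 + (1*b + b) = -7 + (b + b) = -7 + 2*b)
(y(11) + (210 + p))*(160 - 70) = ((-7 + 2*11) + (210 - 1608))*(160 - 70) = ((-7 + 22) - 1398)*90 = (15 - 1398)*90 = -1383*90 = -124470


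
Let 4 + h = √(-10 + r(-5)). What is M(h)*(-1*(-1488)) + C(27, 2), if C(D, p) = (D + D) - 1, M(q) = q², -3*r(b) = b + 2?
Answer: 10469 - 35712*I ≈ 10469.0 - 35712.0*I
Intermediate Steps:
r(b) = -⅔ - b/3 (r(b) = -(b + 2)/3 = -(2 + b)/3 = -⅔ - b/3)
h = -4 + 3*I (h = -4 + √(-10 + (-⅔ - ⅓*(-5))) = -4 + √(-10 + (-⅔ + 5/3)) = -4 + √(-10 + 1) = -4 + √(-9) = -4 + 3*I ≈ -4.0 + 3.0*I)
C(D, p) = -1 + 2*D (C(D, p) = 2*D - 1 = -1 + 2*D)
M(h)*(-1*(-1488)) + C(27, 2) = (-4 + 3*I)²*(-1*(-1488)) + (-1 + 2*27) = (-4 + 3*I)²*1488 + (-1 + 54) = 1488*(-4 + 3*I)² + 53 = 53 + 1488*(-4 + 3*I)²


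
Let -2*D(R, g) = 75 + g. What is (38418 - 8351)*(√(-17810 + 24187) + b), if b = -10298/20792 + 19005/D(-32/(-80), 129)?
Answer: -992718019821/176732 + 30067*√6377 ≈ -3.2160e+6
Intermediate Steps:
D(R, g) = -75/2 - g/2 (D(R, g) = -(75 + g)/2 = -75/2 - g/2)
b = -33016863/176732 (b = -10298/20792 + 19005/(-75/2 - ½*129) = -10298*1/20792 + 19005/(-75/2 - 129/2) = -5149/10396 + 19005/(-102) = -5149/10396 + 19005*(-1/102) = -5149/10396 - 6335/34 = -33016863/176732 ≈ -186.82)
(38418 - 8351)*(√(-17810 + 24187) + b) = (38418 - 8351)*(√(-17810 + 24187) - 33016863/176732) = 30067*(√6377 - 33016863/176732) = 30067*(-33016863/176732 + √6377) = -992718019821/176732 + 30067*√6377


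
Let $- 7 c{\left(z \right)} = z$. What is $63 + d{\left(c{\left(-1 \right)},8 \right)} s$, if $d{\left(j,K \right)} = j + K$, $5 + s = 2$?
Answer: $\frac{270}{7} \approx 38.571$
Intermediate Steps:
$c{\left(z \right)} = - \frac{z}{7}$
$s = -3$ ($s = -5 + 2 = -3$)
$d{\left(j,K \right)} = K + j$
$63 + d{\left(c{\left(-1 \right)},8 \right)} s = 63 + \left(8 - - \frac{1}{7}\right) \left(-3\right) = 63 + \left(8 + \frac{1}{7}\right) \left(-3\right) = 63 + \frac{57}{7} \left(-3\right) = 63 - \frac{171}{7} = \frac{270}{7}$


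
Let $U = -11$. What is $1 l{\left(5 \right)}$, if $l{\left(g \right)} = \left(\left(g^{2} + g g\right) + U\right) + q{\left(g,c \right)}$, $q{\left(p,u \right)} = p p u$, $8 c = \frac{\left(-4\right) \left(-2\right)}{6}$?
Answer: $\frac{259}{6} \approx 43.167$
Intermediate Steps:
$c = \frac{1}{6}$ ($c = \frac{\left(-4\right) \left(-2\right) \frac{1}{6}}{8} = \frac{8 \cdot \frac{1}{6}}{8} = \frac{1}{8} \cdot \frac{4}{3} = \frac{1}{6} \approx 0.16667$)
$q{\left(p,u \right)} = u p^{2}$ ($q{\left(p,u \right)} = p^{2} u = u p^{2}$)
$l{\left(g \right)} = -11 + \frac{13 g^{2}}{6}$ ($l{\left(g \right)} = \left(\left(g^{2} + g g\right) - 11\right) + \frac{g^{2}}{6} = \left(\left(g^{2} + g^{2}\right) - 11\right) + \frac{g^{2}}{6} = \left(2 g^{2} - 11\right) + \frac{g^{2}}{6} = \left(-11 + 2 g^{2}\right) + \frac{g^{2}}{6} = -11 + \frac{13 g^{2}}{6}$)
$1 l{\left(5 \right)} = 1 \left(-11 + \frac{13 \cdot 5^{2}}{6}\right) = 1 \left(-11 + \frac{13}{6} \cdot 25\right) = 1 \left(-11 + \frac{325}{6}\right) = 1 \cdot \frac{259}{6} = \frac{259}{6}$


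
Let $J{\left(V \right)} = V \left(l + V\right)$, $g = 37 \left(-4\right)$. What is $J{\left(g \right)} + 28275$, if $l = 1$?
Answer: $50031$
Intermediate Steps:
$g = -148$
$J{\left(V \right)} = V \left(1 + V\right)$
$J{\left(g \right)} + 28275 = - 148 \left(1 - 148\right) + 28275 = \left(-148\right) \left(-147\right) + 28275 = 21756 + 28275 = 50031$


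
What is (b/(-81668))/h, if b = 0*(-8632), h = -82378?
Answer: 0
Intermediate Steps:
b = 0
(b/(-81668))/h = (0/(-81668))/(-82378) = (0*(-1/81668))*(-1/82378) = 0*(-1/82378) = 0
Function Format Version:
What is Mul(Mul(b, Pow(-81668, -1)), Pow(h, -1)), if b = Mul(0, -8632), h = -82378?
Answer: 0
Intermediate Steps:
b = 0
Mul(Mul(b, Pow(-81668, -1)), Pow(h, -1)) = Mul(Mul(0, Pow(-81668, -1)), Pow(-82378, -1)) = Mul(Mul(0, Rational(-1, 81668)), Rational(-1, 82378)) = Mul(0, Rational(-1, 82378)) = 0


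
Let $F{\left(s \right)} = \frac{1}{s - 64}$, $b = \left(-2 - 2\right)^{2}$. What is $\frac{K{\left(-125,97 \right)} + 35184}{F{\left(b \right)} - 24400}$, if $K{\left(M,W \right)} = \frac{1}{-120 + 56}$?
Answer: $- \frac{6755325}{4684804} \approx -1.442$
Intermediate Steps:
$b = 16$ ($b = \left(-4\right)^{2} = 16$)
$K{\left(M,W \right)} = - \frac{1}{64}$ ($K{\left(M,W \right)} = \frac{1}{-64} = - \frac{1}{64}$)
$F{\left(s \right)} = \frac{1}{-64 + s}$
$\frac{K{\left(-125,97 \right)} + 35184}{F{\left(b \right)} - 24400} = \frac{- \frac{1}{64} + 35184}{\frac{1}{-64 + 16} - 24400} = \frac{2251775}{64 \left(\frac{1}{-48} - 24400\right)} = \frac{2251775}{64 \left(- \frac{1}{48} - 24400\right)} = \frac{2251775}{64 \left(- \frac{1171201}{48}\right)} = \frac{2251775}{64} \left(- \frac{48}{1171201}\right) = - \frac{6755325}{4684804}$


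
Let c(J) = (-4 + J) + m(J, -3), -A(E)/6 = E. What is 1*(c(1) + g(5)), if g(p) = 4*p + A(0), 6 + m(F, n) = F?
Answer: 12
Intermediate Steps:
m(F, n) = -6 + F
A(E) = -6*E
c(J) = -10 + 2*J (c(J) = (-4 + J) + (-6 + J) = -10 + 2*J)
g(p) = 4*p (g(p) = 4*p - 6*0 = 4*p + 0 = 4*p)
1*(c(1) + g(5)) = 1*((-10 + 2*1) + 4*5) = 1*((-10 + 2) + 20) = 1*(-8 + 20) = 1*12 = 12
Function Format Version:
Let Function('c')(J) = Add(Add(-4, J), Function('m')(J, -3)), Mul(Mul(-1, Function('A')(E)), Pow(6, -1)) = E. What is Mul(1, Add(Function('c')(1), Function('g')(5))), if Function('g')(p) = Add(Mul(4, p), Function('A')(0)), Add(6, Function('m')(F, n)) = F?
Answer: 12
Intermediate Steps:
Function('m')(F, n) = Add(-6, F)
Function('A')(E) = Mul(-6, E)
Function('c')(J) = Add(-10, Mul(2, J)) (Function('c')(J) = Add(Add(-4, J), Add(-6, J)) = Add(-10, Mul(2, J)))
Function('g')(p) = Mul(4, p) (Function('g')(p) = Add(Mul(4, p), Mul(-6, 0)) = Add(Mul(4, p), 0) = Mul(4, p))
Mul(1, Add(Function('c')(1), Function('g')(5))) = Mul(1, Add(Add(-10, Mul(2, 1)), Mul(4, 5))) = Mul(1, Add(Add(-10, 2), 20)) = Mul(1, Add(-8, 20)) = Mul(1, 12) = 12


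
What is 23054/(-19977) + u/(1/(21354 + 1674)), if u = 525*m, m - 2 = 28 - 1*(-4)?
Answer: 8211541831546/19977 ≈ 4.1105e+8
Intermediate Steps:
m = 34 (m = 2 + (28 - 1*(-4)) = 2 + (28 + 4) = 2 + 32 = 34)
u = 17850 (u = 525*34 = 17850)
23054/(-19977) + u/(1/(21354 + 1674)) = 23054/(-19977) + 17850/(1/(21354 + 1674)) = 23054*(-1/19977) + 17850/(1/23028) = -23054/19977 + 17850/(1/23028) = -23054/19977 + 17850*23028 = -23054/19977 + 411049800 = 8211541831546/19977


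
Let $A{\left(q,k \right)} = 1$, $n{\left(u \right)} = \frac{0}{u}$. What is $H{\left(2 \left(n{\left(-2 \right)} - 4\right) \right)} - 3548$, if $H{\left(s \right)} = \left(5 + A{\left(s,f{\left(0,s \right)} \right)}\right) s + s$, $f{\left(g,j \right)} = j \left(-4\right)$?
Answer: $-3604$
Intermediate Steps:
$f{\left(g,j \right)} = - 4 j$
$n{\left(u \right)} = 0$
$H{\left(s \right)} = 7 s$ ($H{\left(s \right)} = \left(5 + 1\right) s + s = 6 s + s = 7 s$)
$H{\left(2 \left(n{\left(-2 \right)} - 4\right) \right)} - 3548 = 7 \cdot 2 \left(0 - 4\right) - 3548 = 7 \cdot 2 \left(-4\right) - 3548 = 7 \left(-8\right) - 3548 = -56 - 3548 = -3604$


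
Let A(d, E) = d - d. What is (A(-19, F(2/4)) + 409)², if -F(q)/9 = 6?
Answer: 167281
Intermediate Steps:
F(q) = -54 (F(q) = -9*6 = -54)
A(d, E) = 0
(A(-19, F(2/4)) + 409)² = (0 + 409)² = 409² = 167281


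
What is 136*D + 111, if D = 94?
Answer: 12895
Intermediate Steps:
136*D + 111 = 136*94 + 111 = 12784 + 111 = 12895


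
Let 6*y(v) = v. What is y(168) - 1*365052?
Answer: -365024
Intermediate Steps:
y(v) = v/6
y(168) - 1*365052 = (⅙)*168 - 1*365052 = 28 - 365052 = -365024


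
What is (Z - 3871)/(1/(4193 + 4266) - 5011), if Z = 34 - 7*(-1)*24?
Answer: 31036071/42388048 ≈ 0.73219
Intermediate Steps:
Z = 202 (Z = 34 + 7*24 = 34 + 168 = 202)
(Z - 3871)/(1/(4193 + 4266) - 5011) = (202 - 3871)/(1/(4193 + 4266) - 5011) = -3669/(1/8459 - 5011) = -3669/(-42388048/8459) = -3669*(-8459/42388048) = 31036071/42388048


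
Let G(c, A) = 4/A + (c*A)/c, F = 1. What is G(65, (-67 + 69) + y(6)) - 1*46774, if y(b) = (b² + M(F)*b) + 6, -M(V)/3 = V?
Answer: -607722/13 ≈ -46748.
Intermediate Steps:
M(V) = -3*V
y(b) = 6 + b² - 3*b (y(b) = (b² + (-3*1)*b) + 6 = (b² - 3*b) + 6 = 6 + b² - 3*b)
G(c, A) = A + 4/A (G(c, A) = 4/A + (A*c)/c = 4/A + A = A + 4/A)
G(65, (-67 + 69) + y(6)) - 1*46774 = (((-67 + 69) + (6 + 6² - 3*6)) + 4/((-67 + 69) + (6 + 6² - 3*6))) - 1*46774 = ((2 + (6 + 36 - 18)) + 4/(2 + (6 + 36 - 18))) - 46774 = ((2 + 24) + 4/(2 + 24)) - 46774 = (26 + 4/26) - 46774 = (26 + 4*(1/26)) - 46774 = (26 + 2/13) - 46774 = 340/13 - 46774 = -607722/13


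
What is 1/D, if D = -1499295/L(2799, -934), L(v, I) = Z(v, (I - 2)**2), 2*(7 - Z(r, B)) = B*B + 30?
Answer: 383772100616/1499295 ≈ 2.5597e+5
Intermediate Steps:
Z(r, B) = -8 - B**2/2 (Z(r, B) = 7 - (B*B + 30)/2 = 7 - (B**2 + 30)/2 = 7 - (30 + B**2)/2 = 7 + (-15 - B**2/2) = -8 - B**2/2)
L(v, I) = -8 - (-2 + I)**4/2 (L(v, I) = -8 - (I - 2)**4/2 = -8 - (-2 + I)**4/2)
D = 1499295/383772100616 (D = -1499295/(-8 - (-2 - 934)**4/2) = -1499295/(-8 - 1/2*(-936)**4) = -1499295/(-8 - 1/2*767544201216) = -1499295/(-8 - 383772100608) = -1499295/(-383772100616) = -1499295*(-1/383772100616) = 1499295/383772100616 ≈ 3.9067e-6)
1/D = 1/(1499295/383772100616) = 383772100616/1499295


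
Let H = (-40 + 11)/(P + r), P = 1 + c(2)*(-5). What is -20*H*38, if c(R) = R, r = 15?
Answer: 11020/3 ≈ 3673.3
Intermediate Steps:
P = -9 (P = 1 + 2*(-5) = 1 - 10 = -9)
H = -29/6 (H = (-40 + 11)/(-9 + 15) = -29/6 ≈ -4.8333)
-20*H*38 = -20*(-29/6)*38 = (290/3)*38 = 11020/3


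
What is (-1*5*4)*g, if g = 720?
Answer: -14400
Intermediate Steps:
(-1*5*4)*g = (-1*5*4)*720 = -5*4*720 = -20*720 = -14400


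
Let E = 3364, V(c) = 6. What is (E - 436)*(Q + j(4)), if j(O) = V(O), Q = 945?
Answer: 2784528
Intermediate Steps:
j(O) = 6
(E - 436)*(Q + j(4)) = (3364 - 436)*(945 + 6) = 2928*951 = 2784528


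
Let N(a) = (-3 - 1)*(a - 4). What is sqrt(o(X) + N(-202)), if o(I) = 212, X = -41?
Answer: 2*sqrt(259) ≈ 32.187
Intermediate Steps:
N(a) = 16 - 4*a (N(a) = -4*(-4 + a) = 16 - 4*a)
sqrt(o(X) + N(-202)) = sqrt(212 + (16 - 4*(-202))) = sqrt(212 + (16 + 808)) = sqrt(212 + 824) = sqrt(1036) = 2*sqrt(259)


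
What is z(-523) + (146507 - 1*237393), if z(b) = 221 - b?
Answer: -90142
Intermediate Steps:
z(-523) + (146507 - 1*237393) = (221 - 1*(-523)) + (146507 - 1*237393) = (221 + 523) + (146507 - 237393) = 744 - 90886 = -90142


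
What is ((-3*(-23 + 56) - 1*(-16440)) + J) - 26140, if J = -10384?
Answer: -20183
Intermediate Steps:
((-3*(-23 + 56) - 1*(-16440)) + J) - 26140 = ((-3*(-23 + 56) - 1*(-16440)) - 10384) - 26140 = ((-3*33 + 16440) - 10384) - 26140 = ((-99 + 16440) - 10384) - 26140 = (16341 - 10384) - 26140 = 5957 - 26140 = -20183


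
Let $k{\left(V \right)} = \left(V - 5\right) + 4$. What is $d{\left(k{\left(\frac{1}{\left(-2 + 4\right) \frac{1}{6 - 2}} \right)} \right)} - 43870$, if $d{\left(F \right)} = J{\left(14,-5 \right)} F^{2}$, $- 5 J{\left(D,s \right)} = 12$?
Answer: $- \frac{219362}{5} \approx -43872.0$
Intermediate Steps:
$J{\left(D,s \right)} = - \frac{12}{5}$ ($J{\left(D,s \right)} = \left(- \frac{1}{5}\right) 12 = - \frac{12}{5}$)
$k{\left(V \right)} = -1 + V$ ($k{\left(V \right)} = \left(-5 + V\right) + 4 = -1 + V$)
$d{\left(F \right)} = - \frac{12 F^{2}}{5}$
$d{\left(k{\left(\frac{1}{\left(-2 + 4\right) \frac{1}{6 - 2}} \right)} \right)} - 43870 = - \frac{12 \left(-1 + \frac{1}{\left(-2 + 4\right) \frac{1}{6 - 2}}\right)^{2}}{5} - 43870 = - \frac{12 \left(-1 + \frac{1}{2 \cdot \frac{1}{4}}\right)^{2}}{5} - 43870 = - \frac{12 \left(-1 + \frac{1}{\frac{1}{2}}\right)^{2}}{5} - 43870 = - \frac{12 \left(-1 + 2\right)^{2}}{5} - 43870 = - \frac{12 \cdot 1^{2}}{5} - 43870 = \left(- \frac{12}{5}\right) 1 - 43870 = - \frac{12}{5} - 43870 = - \frac{219362}{5}$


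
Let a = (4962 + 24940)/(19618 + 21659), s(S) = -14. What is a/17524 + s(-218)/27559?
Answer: -664476061/1423891144338 ≈ -0.00046666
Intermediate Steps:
a = 29902/41277 ≈ 0.72442
a/17524 + s(-218)/27559 = (29902/41277)/17524 - 14/27559 = (29902/41277)*(1/17524) - 14*1/27559 = 14951/361669074 - 2/3937 = -664476061/1423891144338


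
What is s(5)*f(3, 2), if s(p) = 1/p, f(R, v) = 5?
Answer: 1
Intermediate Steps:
s(5)*f(3, 2) = 5/5 = (1/5)*5 = 1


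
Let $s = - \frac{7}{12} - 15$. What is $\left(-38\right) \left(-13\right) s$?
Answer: $- \frac{46189}{6} \approx -7698.2$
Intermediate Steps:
$s = - \frac{187}{12}$ ($s = \left(-7\right) \frac{1}{12} - 15 = - \frac{7}{12} - 15 = - \frac{187}{12} \approx -15.583$)
$\left(-38\right) \left(-13\right) s = \left(-38\right) \left(-13\right) \left(- \frac{187}{12}\right) = 494 \left(- \frac{187}{12}\right) = - \frac{46189}{6}$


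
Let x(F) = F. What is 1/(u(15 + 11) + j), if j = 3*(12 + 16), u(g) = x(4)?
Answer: 1/88 ≈ 0.011364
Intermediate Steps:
u(g) = 4
j = 84 (j = 3*28 = 84)
1/(u(15 + 11) + j) = 1/(4 + 84) = 1/88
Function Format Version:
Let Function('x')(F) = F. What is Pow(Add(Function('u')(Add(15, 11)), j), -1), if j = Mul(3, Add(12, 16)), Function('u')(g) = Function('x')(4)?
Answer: Rational(1, 88) ≈ 0.011364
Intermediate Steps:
Function('u')(g) = 4
j = 84 (j = Mul(3, 28) = 84)
Pow(Add(Function('u')(Add(15, 11)), j), -1) = Pow(Add(4, 84), -1) = Pow(88, -1) = Rational(1, 88)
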